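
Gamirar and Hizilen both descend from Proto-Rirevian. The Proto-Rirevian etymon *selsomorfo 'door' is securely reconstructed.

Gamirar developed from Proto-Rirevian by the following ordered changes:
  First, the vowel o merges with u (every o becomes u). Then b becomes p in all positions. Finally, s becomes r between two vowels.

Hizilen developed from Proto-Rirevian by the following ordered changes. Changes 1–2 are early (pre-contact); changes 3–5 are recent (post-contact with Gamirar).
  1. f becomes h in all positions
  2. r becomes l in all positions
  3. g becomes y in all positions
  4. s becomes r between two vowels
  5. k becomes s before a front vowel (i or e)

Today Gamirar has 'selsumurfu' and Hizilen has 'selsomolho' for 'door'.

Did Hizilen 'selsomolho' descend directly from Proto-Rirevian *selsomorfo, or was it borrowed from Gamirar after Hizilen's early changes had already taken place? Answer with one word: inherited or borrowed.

inherited

If inherited, *selsomorfo would pass through all of Hizilen's changes:
Hizilen: *selsomorfo
  selsomorfo → selsomorho   [unconditioned shift]
  selsomorho → selsomolho   [unconditioned shift]
  selsomolho (rule 3 does not apply)
  selsomolho (rule 4 does not apply)
  selsomolho (rule 5 does not apply)
  giving Hizilen selsomolho.
If borrowed from Gamirar 'selsumurfu' after the early changes, it would undergo only the recent ones:
  rule 3 (unconditioned shift): no change (selsumurfu)
  rule 4 (rhotacism): no change (selsumurfu)
  rule 5 (palatalisation): no change (selsumurfu)
  ⇒ as a loan: selsumurfu
Hizilen 'selsomolho' matches the inherited outcome exactly, so it is an inherited cognate, not a loan.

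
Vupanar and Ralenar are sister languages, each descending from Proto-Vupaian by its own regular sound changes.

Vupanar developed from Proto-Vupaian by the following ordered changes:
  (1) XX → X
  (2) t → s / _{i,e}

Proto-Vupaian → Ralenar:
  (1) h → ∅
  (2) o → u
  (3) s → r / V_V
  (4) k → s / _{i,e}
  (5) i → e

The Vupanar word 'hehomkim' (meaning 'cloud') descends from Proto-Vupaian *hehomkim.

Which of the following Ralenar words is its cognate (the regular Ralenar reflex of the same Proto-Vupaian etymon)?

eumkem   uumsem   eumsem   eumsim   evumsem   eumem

eumsem

Ralenar: *hehomkim
  hehomkim → eomkim   [h-loss]
  eomkim → eumkim   [vowel merger]
  eumkim (rule 3 does not apply)
  eumkim → eumsim   [palatalisation]
  eumsim → eumsem   [vowel merger]
  giving Ralenar eumsem.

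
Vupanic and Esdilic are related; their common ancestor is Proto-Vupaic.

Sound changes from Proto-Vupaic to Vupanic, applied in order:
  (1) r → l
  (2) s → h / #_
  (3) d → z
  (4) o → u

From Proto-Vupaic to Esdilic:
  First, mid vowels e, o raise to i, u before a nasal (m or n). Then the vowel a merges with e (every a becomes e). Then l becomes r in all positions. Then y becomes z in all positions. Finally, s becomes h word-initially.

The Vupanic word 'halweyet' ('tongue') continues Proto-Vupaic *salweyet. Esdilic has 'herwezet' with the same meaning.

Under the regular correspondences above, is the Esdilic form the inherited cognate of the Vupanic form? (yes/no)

yes

Derive the expected Esdilic reflex of *salweyet:
Esdilic: *salweyet > selweyet > serweyet > serwezet > herwezet  (by vowel merger, unconditioned shift, unconditioned shift, debuccalisation)
Esdilic 'herwezet' matches the regular reflex exactly, so the pair is cognate.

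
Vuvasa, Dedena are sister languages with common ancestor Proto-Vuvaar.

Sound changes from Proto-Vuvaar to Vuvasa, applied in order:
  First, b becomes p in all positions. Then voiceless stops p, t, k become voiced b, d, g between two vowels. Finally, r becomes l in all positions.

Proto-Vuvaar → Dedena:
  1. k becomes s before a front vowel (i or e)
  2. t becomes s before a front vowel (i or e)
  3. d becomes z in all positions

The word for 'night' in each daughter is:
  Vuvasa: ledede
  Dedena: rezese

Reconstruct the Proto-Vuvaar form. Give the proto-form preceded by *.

Position 5: Vuvasa has d, Dedena has s. Taking the neighbouring segments as reconstructed: Vuvasa d could go back to *t or *d; Dedena s could go back to *t or *k or *s — the one source consistent with every daughter is *t.
Position 1: Vuvasa has l, Dedena has r. Dedena preserves r here (none of its changes turn any other segment into r), so the proto-segment is *r.
This points to *redete. Verify forward in each daughter:
Vuvasa: *redete
  redete (rule 1 does not apply)
  redete → redede   [intervocalic voicing]
  redede → ledede   [unconditioned shift]
  giving Vuvasa ledede.
Dedena: *redete > redese > rezese  (by palatalisation, unconditioned shift)
Only *redete yields all of Vuvasa ledede, Dedena rezese.

*redete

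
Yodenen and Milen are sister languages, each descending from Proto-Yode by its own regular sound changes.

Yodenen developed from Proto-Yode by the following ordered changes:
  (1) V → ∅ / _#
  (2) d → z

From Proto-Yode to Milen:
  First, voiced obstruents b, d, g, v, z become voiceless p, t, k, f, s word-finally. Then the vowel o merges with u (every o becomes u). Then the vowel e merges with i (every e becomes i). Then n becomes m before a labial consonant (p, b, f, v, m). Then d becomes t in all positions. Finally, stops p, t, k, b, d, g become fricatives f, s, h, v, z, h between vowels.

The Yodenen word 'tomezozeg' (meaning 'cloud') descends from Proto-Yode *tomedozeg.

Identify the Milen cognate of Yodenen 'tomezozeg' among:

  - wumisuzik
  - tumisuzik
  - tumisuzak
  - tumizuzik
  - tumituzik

Milen: start from *tomedozeg.
  rule 1 (final devoicing): tomedozeg → tomedozek
  rule 2 (vowel merger): tomedozek → tumeduzek
  rule 3 (vowel merger): tumeduzek → tumiduzik
  rule 4: no change — tumiduzik
  rule 5 (unconditioned shift): tumiduzik → tumituzik
  rule 6 (intervocalic lenition): tumituzik → tumisuzik
  ⇒ Milen tumisuzik
The other candidates each miss or misapply at least one Milen change.

tumisuzik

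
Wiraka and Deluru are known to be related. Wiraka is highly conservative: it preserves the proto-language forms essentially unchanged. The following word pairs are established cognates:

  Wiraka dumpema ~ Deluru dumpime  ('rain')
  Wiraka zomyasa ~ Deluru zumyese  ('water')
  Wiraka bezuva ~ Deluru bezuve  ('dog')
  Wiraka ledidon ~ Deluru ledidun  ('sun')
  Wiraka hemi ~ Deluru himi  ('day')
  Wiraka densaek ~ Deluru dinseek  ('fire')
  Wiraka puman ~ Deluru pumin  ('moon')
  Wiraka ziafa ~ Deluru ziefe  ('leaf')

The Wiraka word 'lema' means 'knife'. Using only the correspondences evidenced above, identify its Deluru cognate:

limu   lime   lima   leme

lime

dumpema ~ dumpime, hemi ~ himi — Wiraka e corresponds to Deluru i after a consonant, before a nasal.
dumpema ~ dumpime, zomyasa ~ zumyese — Wiraka a corresponds to Deluru e word-finally.
Applying these to Wiraka 'lema':
  lema → lima   (e→i after a consonant, before a nasal)
  lima → lime   (a→e word-finally)
So the Deluru cognate is 'lime'.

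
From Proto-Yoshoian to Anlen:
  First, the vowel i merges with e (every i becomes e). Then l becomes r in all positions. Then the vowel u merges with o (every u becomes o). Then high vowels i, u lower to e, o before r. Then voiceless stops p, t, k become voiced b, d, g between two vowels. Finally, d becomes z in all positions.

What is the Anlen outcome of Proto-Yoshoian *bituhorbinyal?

Anlen: *bituhorbinyal > betuhorbenyal > betuhorbenyar > betohorbenyar > bedohorbenyar > bezohorbenyar  (by vowel merger, unconditioned shift, vowel merger, intervocalic voicing, unconditioned shift)

bezohorbenyar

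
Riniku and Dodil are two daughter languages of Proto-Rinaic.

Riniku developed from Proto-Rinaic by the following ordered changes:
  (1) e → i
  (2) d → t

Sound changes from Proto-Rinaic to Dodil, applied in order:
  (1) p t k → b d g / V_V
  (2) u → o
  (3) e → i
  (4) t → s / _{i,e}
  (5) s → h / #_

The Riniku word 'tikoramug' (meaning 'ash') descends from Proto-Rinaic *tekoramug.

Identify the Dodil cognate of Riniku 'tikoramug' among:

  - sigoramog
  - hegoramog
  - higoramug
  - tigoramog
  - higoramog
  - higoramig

Dodil: start from *tekoramug.
  rule 1 (intervocalic voicing): tekoramug → tegoramug
  rule 2 (vowel merger): tegoramug → tegoramog
  rule 3 (vowel merger): tegoramog → tigoramog
  rule 4 (palatalisation): tigoramog → sigoramog
  rule 5 (debuccalisation): sigoramog → higoramog
  ⇒ Dodil higoramog
Among the options, 'higoramog' alone shows every Dodil change applied in order.

higoramog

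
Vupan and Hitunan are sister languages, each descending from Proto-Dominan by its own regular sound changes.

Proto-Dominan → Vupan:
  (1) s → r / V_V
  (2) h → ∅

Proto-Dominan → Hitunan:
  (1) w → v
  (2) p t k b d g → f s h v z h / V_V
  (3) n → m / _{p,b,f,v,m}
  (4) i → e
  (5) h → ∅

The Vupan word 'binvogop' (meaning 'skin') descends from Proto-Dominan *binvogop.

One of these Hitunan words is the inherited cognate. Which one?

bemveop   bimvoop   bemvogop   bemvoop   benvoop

Hitunan: *binvogop
  binvogop (rule 1 does not apply)
  binvogop → binvohop   [intervocalic lenition]
  binvohop → bimvohop   [nasal place assimilation]
  bimvohop → bemvohop   [vowel merger]
  bemvohop → bemvoop   [h-loss]
  giving Hitunan bemvoop.
Only 'bemvoop' matches the regular Hitunan development of *binvogop.

bemvoop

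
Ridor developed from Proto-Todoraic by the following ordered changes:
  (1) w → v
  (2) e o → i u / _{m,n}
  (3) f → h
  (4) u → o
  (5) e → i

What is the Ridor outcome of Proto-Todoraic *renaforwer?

Ridor: start from *renaforwer.
  rule 1 (unconditioned shift): renaforwer → renaforver
  rule 2 (pre-nasal raising): renaforver → rinaforver
  rule 3 (unconditioned shift): rinaforver → rinahorver
  rule 4: no change — rinahorver
  rule 5 (vowel merger): rinahorver → rinahorvir
  ⇒ Ridor rinahorvir

rinahorvir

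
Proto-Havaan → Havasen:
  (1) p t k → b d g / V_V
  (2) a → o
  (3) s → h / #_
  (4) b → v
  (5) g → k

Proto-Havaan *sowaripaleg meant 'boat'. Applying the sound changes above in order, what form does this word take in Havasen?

Havasen: start from *sowaripaleg.
  rule 1 (intervocalic voicing): sowaripaleg → sowaribaleg
  rule 2 (vowel merger): sowaribaleg → soworiboleg
  rule 3 (debuccalisation): soworiboleg → howoriboleg
  rule 4 (unconditioned shift): howoriboleg → howorivoleg
  rule 5 (unconditioned shift): howorivoleg → howorivolek
  ⇒ Havasen howorivolek

howorivolek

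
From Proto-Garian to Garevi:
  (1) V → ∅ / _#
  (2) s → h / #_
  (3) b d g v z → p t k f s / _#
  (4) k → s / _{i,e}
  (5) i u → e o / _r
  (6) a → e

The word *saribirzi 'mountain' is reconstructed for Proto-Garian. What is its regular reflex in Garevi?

Garevi: *saribirzi > saribirz > haribirz > haribirs > haribers > heribers  (by apocope, debuccalisation, final devoicing, pre-rhotic lowering, vowel merger)

heribers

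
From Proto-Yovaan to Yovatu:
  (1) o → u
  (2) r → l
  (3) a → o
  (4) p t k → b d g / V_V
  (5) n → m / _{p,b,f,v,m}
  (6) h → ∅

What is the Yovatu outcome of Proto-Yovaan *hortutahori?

Yovatu: *hortutahori > hurtutahuri > hultutahuli > hultutohuli > hultudohuli > ultudouli  (by vowel merger, unconditioned shift, vowel merger, intervocalic voicing, h-loss)

ultudouli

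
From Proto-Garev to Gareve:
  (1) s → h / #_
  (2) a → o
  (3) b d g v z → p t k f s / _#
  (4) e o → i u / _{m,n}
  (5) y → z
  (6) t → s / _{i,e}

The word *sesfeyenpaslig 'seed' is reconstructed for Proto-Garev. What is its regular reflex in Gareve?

Gareve: start from *sesfeyenpaslig.
  rule 1 (debuccalisation): sesfeyenpaslig → hesfeyenpaslig
  rule 2 (vowel merger): hesfeyenpaslig → hesfeyenposlig
  rule 3 (final devoicing): hesfeyenposlig → hesfeyenposlik
  rule 4 (pre-nasal raising): hesfeyenposlik → hesfeyinposlik
  rule 5 (unconditioned shift): hesfeyinposlik → hesfezinposlik
  rule 6: no change — hesfezinposlik
  ⇒ Gareve hesfezinposlik

hesfezinposlik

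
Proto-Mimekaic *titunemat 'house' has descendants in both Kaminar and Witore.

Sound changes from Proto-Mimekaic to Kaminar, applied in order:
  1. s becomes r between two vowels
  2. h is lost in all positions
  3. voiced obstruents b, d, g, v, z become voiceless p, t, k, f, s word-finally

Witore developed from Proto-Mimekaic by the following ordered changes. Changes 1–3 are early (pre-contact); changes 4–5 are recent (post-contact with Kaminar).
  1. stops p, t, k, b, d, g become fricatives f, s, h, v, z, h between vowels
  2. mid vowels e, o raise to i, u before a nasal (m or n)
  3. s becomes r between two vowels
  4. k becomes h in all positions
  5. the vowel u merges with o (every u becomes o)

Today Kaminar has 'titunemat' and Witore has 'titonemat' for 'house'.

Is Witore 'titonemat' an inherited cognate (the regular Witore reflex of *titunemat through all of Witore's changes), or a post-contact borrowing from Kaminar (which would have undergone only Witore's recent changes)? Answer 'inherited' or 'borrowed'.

borrowed

If inherited, *titunemat would pass through all of Witore's changes:
Witore: *titunemat > tisunemat > tisunimat > tirunimat > tironimat  (by intervocalic lenition, pre-nasal raising, rhotacism, vowel merger)
If borrowed from Kaminar 'titunemat' after the early changes, it would undergo only the recent ones:
  rule 4 (unconditioned shift): no change (titunemat)
  rule 5 (vowel merger): titunemat → titonemat
  ⇒ as a loan: titonemat
Witore 'titonemat' matches the loan outcome 'titonemat', not the inherited 'tironimat' — it skipped the early Witore changes, so it was borrowed from Kaminar.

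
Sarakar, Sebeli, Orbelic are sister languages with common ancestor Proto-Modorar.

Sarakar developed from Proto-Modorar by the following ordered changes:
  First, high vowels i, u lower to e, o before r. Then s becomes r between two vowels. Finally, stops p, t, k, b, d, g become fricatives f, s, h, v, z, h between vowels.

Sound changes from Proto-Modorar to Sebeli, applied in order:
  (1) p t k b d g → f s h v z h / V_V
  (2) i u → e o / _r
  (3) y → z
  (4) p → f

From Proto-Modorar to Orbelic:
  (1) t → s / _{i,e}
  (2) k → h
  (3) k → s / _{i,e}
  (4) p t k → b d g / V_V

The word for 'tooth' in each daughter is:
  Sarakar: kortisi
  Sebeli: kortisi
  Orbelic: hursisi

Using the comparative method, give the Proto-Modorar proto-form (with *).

*kurtiti

Position 6: Sarakar has s, Sebeli has s, Orbelic has s. Taking the neighbouring segments as reconstructed: Sarakar s can only go back to *t; Sebeli s could go back to *t or *s; Orbelic s could go back to *t or *s — the one source consistent with every daughter is *t.
Position 4: Sarakar has t, Sebeli has t, Orbelic has s. Sarakar preserves t here (none of its changes turn any other segment into t), so the proto-segment is *t.
Continuing position by position gives *kurtiti; check it forward:
Sarakar: *kurtiti
  kurtiti → kortiti   [pre-rhotic lowering]
  kortiti (rule 2 does not apply)
  kortiti → kortisi   [intervocalic lenition]
  giving Sarakar kortisi.
Sebeli: start from *kurtiti.
  rule 1 (intervocalic lenition): kurtiti → kurtisi
  rule 2 (pre-rhotic lowering): kurtisi → kortisi
  rule 3: no change — kortisi
  rule 4: no change — kortisi
  ⇒ Sebeli kortisi
Orbelic: start from *kurtiti.
  rule 1 (palatalisation): kurtiti → kursisi
  rule 2 (unconditioned shift): kursisi → hursisi
  rule 3: no change — hursisi
  rule 4: no change — hursisi
  ⇒ Orbelic hursisi
Only *kurtiti yields all of Sarakar kortisi, Sebeli kortisi, Orbelic hursisi.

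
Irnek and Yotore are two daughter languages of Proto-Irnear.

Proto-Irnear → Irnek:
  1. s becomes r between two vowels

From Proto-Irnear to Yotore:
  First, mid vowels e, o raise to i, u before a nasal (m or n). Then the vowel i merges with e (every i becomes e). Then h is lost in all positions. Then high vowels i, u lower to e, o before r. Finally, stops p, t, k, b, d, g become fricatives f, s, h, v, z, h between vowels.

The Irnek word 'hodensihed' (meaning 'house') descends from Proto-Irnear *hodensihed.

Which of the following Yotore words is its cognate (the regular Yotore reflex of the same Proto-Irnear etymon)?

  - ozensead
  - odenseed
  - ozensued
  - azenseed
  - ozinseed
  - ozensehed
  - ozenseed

ozenseed

Yotore: *hodensihed
  hodensihed → hodinsihed   [pre-nasal raising]
  hodinsihed → hodensehed   [vowel merger]
  hodensehed → odenseed   [h-loss]
  odenseed (rule 4 does not apply)
  odenseed → ozenseed   [intervocalic lenition]
  giving Yotore ozenseed.
The other candidates each miss or misapply at least one Yotore change.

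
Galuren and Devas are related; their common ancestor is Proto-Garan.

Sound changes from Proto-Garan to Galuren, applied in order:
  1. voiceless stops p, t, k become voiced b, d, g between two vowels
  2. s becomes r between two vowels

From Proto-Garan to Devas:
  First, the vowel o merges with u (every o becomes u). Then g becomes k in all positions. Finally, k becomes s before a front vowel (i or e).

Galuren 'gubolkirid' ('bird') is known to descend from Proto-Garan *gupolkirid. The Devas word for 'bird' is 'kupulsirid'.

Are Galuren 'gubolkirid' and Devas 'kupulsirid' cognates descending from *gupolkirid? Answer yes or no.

yes

Derive the expected Devas reflex of *gupolkirid:
Devas: *gupolkirid > gupulkirid > kupulkirid > kupulsirid  (by vowel merger, unconditioned shift, palatalisation)
Devas 'kupulsirid' matches the regular reflex exactly, so the pair is cognate.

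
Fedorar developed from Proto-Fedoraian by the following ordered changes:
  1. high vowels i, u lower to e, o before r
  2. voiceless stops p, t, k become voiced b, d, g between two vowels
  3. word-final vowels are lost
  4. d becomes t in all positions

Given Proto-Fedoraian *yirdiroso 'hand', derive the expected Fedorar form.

Fedorar: *yirdiroso > yerderoso > yerderos > yerteros  (by pre-rhotic lowering, apocope, unconditioned shift)

yerteros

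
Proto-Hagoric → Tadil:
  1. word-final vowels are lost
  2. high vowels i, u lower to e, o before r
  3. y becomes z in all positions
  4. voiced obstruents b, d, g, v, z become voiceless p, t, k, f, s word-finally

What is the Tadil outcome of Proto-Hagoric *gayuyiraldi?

gazuzeralt

Tadil: *gayuyiraldi
  gayuyiraldi → gayuyirald   [apocope]
  gayuyirald → gayuyerald   [pre-rhotic lowering]
  gayuyerald → gazuzerald   [unconditioned shift]
  gazuzerald → gazuzeralt   [final devoicing]
  giving Tadil gazuzeralt.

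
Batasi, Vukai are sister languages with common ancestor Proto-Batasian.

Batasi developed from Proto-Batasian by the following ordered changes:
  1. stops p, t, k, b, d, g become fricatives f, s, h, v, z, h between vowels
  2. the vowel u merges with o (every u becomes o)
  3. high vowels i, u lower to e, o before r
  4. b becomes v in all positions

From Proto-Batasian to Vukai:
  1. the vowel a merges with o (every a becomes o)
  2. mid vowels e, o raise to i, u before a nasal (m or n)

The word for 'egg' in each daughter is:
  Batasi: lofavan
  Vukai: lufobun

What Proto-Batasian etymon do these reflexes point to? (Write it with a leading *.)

Position 5: Batasi has v, Vukai has b. Vukai preserves b here (none of its changes turn any other segment into b), so the proto-segment is *b.
Position 4: Batasi has a, Vukai has o. Batasi preserves a here (none of its changes turn any other segment into a), so the proto-segment is *a.
Position 2: Batasi has o, Vukai has u. Taking the neighbouring segments as reconstructed: Batasi o could go back to *o or *u; Vukai u can only go back to *u — the one source consistent with every daughter is *u.
This points to *lufaban. Verify forward in each daughter:
Batasi: *lufaban
  lufaban → lufavan   [intervocalic lenition]
  lufavan → lofavan   [vowel merger]
  lofavan (rule 3 does not apply)
  lofavan (rule 4 does not apply)
  giving Batasi lofavan.
Vukai: start from *lufaban.
  rule 1 (vowel merger): lufaban → lufobon
  rule 2 (pre-nasal raising): lufobon → lufobun
  ⇒ Vukai lufobun
No other proto-form is consistent with every reflex, so the reconstruction is *lufaban.

*lufaban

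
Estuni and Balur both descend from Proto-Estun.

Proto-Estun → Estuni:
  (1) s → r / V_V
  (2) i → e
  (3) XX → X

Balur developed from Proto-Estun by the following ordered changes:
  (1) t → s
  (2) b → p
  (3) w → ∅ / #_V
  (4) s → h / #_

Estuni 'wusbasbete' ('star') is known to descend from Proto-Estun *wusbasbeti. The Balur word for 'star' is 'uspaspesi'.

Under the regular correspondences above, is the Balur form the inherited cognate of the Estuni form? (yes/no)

Derive the expected Balur reflex of *wusbasbeti:
Balur: start from *wusbasbeti.
  rule 1 (unconditioned shift): wusbasbeti → wusbasbesi
  rule 2 (unconditioned shift): wusbasbesi → wuspaspesi
  rule 3 (glide loss): wuspaspesi → uspaspesi
  rule 4: no change — uspaspesi
  ⇒ Balur uspaspesi
Balur 'uspaspesi' matches the regular reflex exactly, so the pair is cognate.

yes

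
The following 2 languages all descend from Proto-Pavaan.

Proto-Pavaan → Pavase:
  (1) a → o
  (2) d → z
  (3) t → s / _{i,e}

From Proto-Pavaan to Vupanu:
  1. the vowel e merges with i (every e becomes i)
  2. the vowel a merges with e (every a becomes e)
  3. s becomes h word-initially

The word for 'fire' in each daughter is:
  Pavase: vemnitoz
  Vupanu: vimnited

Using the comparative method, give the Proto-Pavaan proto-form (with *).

Position 2: Pavase has e, Vupanu has i. Pavase preserves e here (none of its changes turn any other segment into e), so the proto-segment is *e.
Position 8: Pavase has z, Vupanu has d. Vupanu preserves d here (none of its changes turn any other segment into d), so the proto-segment is *d.
Verify the candidate proto-form against each daughter:
Pavase: *vemnitad > vemnitod > vemnitoz  (by vowel merger, unconditioned shift)
Vupanu: start from *vemnitad.
  rule 1 (vowel merger): vemnitad → vimnitad
  rule 2 (vowel merger): vimnitad → vimnited
  rule 3: no change — vimnited
  ⇒ Vupanu vimnited
No other proto-form is consistent with every reflex, so the reconstruction is *vemnitad.

*vemnitad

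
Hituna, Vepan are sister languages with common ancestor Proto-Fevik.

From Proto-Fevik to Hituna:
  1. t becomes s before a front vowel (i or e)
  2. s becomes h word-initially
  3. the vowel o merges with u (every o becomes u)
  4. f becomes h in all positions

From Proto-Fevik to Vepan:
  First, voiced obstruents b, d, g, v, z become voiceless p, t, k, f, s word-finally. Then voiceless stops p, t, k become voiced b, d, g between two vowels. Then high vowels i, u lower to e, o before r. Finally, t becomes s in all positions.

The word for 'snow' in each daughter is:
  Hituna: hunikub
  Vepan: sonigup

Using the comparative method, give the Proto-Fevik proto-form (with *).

*sonikub

Position 7: Hituna has b, Vepan has p. Hituna preserves b here (none of its changes turn any other segment into b), so the proto-segment is *b.
Position 2: Hituna has u, Vepan has o. Taking the neighbouring segments as reconstructed: Hituna u could go back to *o or *u; Vepan o can only go back to *o — the one source consistent with every daughter is *o.
Verify the candidate proto-form against each daughter:
Hituna: *sonikub
  sonikub (rule 1 does not apply)
  sonikub → honikub   [debuccalisation]
  honikub → hunikub   [vowel merger]
  hunikub (rule 4 does not apply)
  giving Hituna hunikub.
Vepan: *sonikub > sonikup > sonigup  (by final devoicing, intervocalic voicing)
No other proto-form is consistent with every reflex, so the reconstruction is *sonikub.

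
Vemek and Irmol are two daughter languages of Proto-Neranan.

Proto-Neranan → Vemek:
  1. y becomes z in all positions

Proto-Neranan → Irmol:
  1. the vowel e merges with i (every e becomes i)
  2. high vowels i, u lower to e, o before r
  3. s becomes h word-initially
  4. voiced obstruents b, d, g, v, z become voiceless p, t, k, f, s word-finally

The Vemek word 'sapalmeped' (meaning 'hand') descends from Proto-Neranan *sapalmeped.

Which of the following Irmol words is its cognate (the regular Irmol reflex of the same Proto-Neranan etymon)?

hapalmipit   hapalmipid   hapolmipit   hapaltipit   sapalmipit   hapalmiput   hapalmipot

Irmol: start from *sapalmeped.
  rule 1 (vowel merger): sapalmeped → sapalmipid
  rule 2: no change — sapalmipid
  rule 3 (debuccalisation): sapalmipid → hapalmipid
  rule 4 (final devoicing): hapalmipid → hapalmipit
  ⇒ Irmol hapalmipit
Only 'hapalmipit' matches the regular Irmol development of *sapalmeped.

hapalmipit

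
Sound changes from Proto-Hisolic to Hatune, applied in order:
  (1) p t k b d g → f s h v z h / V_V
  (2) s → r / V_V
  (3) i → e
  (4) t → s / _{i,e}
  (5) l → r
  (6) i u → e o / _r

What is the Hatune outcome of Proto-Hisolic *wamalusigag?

Hatune: start from *wamalusigag.
  rule 1 (intervocalic lenition): wamalusigag → wamalusihag
  rule 2 (rhotacism): wamalusihag → wamalurihag
  rule 3 (vowel merger): wamalurihag → wamalurehag
  rule 4: no change — wamalurehag
  rule 5 (unconditioned shift): wamalurehag → wamarurehag
  rule 6 (pre-rhotic lowering): wamarurehag → wamarorehag
  ⇒ Hatune wamarorehag

wamarorehag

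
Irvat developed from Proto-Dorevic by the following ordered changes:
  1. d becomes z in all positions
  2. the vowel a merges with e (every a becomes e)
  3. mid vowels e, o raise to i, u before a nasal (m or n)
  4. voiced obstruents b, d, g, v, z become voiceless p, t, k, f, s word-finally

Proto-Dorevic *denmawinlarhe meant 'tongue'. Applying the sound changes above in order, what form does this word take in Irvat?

Irvat: *denmawinlarhe
  denmawinlarhe → zenmawinlarhe   [unconditioned shift]
  zenmawinlarhe → zenmewinlerhe   [vowel merger]
  zenmewinlerhe → zinmewinlerhe   [pre-nasal raising]
  zinmewinlerhe (rule 4 does not apply)
  giving Irvat zinmewinlerhe.

zinmewinlerhe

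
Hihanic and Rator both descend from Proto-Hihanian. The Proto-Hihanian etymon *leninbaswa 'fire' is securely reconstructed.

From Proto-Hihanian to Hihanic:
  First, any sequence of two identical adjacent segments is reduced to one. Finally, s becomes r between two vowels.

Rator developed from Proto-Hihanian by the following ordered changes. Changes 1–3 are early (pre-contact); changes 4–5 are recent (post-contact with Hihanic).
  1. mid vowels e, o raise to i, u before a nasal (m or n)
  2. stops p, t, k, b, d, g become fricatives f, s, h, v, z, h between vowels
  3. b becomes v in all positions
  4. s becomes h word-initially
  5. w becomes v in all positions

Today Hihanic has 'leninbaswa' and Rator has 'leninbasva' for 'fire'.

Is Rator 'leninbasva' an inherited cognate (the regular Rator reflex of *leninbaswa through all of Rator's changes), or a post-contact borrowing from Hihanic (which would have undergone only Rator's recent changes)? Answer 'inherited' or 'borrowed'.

borrowed

If inherited, *leninbaswa would pass through all of Rator's changes:
Rator: *leninbaswa > lininbaswa > lininvaswa > lininvasva  (by pre-nasal raising, unconditioned shift, unconditioned shift)
If borrowed from Hihanic 'leninbaswa' after the early changes, it would undergo only the recent ones:
  rule 4 (debuccalisation): no change (leninbaswa)
  rule 5 (unconditioned shift): leninbaswa → leninbasva
  ⇒ as a loan: leninbasva
Rator 'leninbasva' matches the loan outcome 'leninbasva', not the inherited 'lininvasva' — it skipped the early Rator changes, so it was borrowed from Hihanic.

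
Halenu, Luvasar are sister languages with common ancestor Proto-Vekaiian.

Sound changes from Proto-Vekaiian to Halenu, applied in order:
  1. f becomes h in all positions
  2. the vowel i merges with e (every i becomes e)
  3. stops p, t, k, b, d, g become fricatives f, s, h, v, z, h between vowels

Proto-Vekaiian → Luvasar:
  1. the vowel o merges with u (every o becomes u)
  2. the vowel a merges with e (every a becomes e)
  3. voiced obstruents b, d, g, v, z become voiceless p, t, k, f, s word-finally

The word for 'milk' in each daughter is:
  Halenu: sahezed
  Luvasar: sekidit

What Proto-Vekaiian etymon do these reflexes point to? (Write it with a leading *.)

Position 6: Halenu has e, Luvasar has i. Luvasar preserves i here (none of its changes turn any other segment into i), so the proto-segment is *i.
Position 7: Halenu has d, Luvasar has t. Halenu preserves d here (none of its changes turn any other segment into d), so the proto-segment is *d.
This points to *sakidid. Verify forward in each daughter:
Halenu: *sakidid
  sakidid (rule 1 does not apply)
  sakidid → sakeded   [vowel merger]
  sakeded → sahezed   [intervocalic lenition]
  giving Halenu sahezed.
Luvasar: *sakidid > sekidid > sekidit  (by vowel merger, final devoicing)
*sakidid is the unique common source.

*sakidid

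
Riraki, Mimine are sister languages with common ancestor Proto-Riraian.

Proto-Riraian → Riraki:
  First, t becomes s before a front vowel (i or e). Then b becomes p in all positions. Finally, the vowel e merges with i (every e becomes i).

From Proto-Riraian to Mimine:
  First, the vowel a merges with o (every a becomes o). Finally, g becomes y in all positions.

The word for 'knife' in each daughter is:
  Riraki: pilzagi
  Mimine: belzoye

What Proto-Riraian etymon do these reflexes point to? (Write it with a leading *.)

Position 5: Riraki has a, Mimine has o. Riraki preserves a here (none of its changes turn any other segment into a), so the proto-segment is *a.
Position 1: Riraki has p, Mimine has b. Mimine preserves b here (none of its changes turn any other segment into b), so the proto-segment is *b.
Position 6: Riraki has g, Mimine has y. Riraki preserves g here (none of its changes turn any other segment into g), so the proto-segment is *g.
This points to *belzage. Verify forward in each daughter:
Riraki: *belzage
  belzage (rule 1 does not apply)
  belzage → pelzage   [unconditioned shift]
  pelzage → pilzagi   [vowel merger]
  giving Riraki pilzagi.
Mimine: *belzage
  belzage → belzoge   [vowel merger]
  belzoge → belzoye   [unconditioned shift]
  giving Mimine belzoye.
Only *belzage yields all of Riraki pilzagi, Mimine belzoye.

*belzage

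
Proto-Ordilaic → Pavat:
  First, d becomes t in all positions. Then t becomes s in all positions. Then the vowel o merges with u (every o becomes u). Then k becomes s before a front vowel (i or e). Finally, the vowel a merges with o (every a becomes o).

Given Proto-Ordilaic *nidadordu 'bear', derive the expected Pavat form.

nisosursu

Pavat: *nidadordu > nitatortu > nisasorsu > nisasursu > nisosursu  (by unconditioned shift, unconditioned shift, vowel merger, vowel merger)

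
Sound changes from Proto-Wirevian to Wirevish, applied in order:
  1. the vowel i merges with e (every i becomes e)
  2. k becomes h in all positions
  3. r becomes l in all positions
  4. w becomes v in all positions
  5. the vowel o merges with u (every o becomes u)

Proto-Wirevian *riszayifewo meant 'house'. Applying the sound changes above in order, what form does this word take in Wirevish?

leszayefevu

Wirevish: *riszayifewo
  riszayifewo → reszayefewo   [vowel merger]
  reszayefewo (rule 2 does not apply)
  reszayefewo → leszayefewo   [unconditioned shift]
  leszayefewo → leszayefevo   [unconditioned shift]
  leszayefevo → leszayefevu   [vowel merger]
  giving Wirevish leszayefevu.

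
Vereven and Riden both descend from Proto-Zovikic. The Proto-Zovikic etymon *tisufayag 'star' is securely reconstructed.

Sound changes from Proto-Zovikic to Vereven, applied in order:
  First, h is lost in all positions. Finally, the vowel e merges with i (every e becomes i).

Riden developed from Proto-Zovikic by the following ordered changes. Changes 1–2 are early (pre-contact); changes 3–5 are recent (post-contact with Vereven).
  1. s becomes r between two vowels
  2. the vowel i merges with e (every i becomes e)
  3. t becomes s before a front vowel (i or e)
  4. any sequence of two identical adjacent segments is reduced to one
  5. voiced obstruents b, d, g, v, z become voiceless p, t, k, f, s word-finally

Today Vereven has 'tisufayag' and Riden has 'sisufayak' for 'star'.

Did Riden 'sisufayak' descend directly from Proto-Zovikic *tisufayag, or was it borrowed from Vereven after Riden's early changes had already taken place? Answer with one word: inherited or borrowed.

If inherited, *tisufayag would pass through all of Riden's changes:
Riden: *tisufayag
  tisufayag → tirufayag   [rhotacism]
  tirufayag → terufayag   [vowel merger]
  terufayag → serufayag   [palatalisation]
  serufayag (rule 4 does not apply)
  serufayag → serufayak   [final devoicing]
  giving Riden serufayak.
If borrowed from Vereven 'tisufayag' after the early changes, it would undergo only the recent ones:
  rule 3 (palatalisation): tisufayag → sisufayag
  rule 4 (degemination): no change (sisufayag)
  rule 5 (final devoicing): sisufayag → sisufayak
  ⇒ as a loan: sisufayak
Riden 'sisufayak' matches the loan outcome 'sisufayak', not the inherited 'serufayak' — it skipped the early Riden changes, so it was borrowed from Vereven.

borrowed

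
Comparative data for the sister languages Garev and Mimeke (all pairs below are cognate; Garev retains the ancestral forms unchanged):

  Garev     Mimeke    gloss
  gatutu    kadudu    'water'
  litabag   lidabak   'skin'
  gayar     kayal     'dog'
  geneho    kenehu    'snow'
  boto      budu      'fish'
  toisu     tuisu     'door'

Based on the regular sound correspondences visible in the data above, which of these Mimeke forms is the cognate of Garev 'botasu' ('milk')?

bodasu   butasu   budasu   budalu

boto ~ budu — Garev o corresponds to Mimeke u after a consonant, before a consonant other than r, m, n, p, b, f, v.
litabag ~ lidabak — Garev t corresponds to Mimeke d between vowels (before a back vowel).
Applying these to Garev 'botasu':
  botasu → butasu   (o→u after a consonant, before a consonant other than r, m, n, p, b, f, v)
  butasu → budasu   (t→d between vowels (before a back vowel))
So the Mimeke cognate is 'budasu'.

budasu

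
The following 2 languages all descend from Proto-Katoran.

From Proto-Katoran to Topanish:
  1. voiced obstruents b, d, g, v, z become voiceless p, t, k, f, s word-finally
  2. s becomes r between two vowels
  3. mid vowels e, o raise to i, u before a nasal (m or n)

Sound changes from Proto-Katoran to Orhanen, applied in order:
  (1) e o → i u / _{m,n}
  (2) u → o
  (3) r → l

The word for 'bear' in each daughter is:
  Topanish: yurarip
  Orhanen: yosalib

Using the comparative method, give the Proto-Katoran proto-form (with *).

Position 3: Topanish has r, Orhanen has s. Orhanen preserves s here (none of its changes turn any other segment into s), so the proto-segment is *s.
Position 5: Topanish has r, Orhanen has l. Taking the neighbouring segments as reconstructed: Topanish r could go back to *s or *r; Orhanen l could go back to *l or *r — the one source consistent with every daughter is *r.
This points to *yusarib. Verify forward in each daughter:
Topanish: start from *yusarib.
  rule 1 (final devoicing): yusarib → yusarip
  rule 2 (rhotacism): yusarip → yurarip
  rule 3: no change — yurarip
  ⇒ Topanish yurarip
Orhanen: start from *yusarib.
  rule 1: no change — yusarib
  rule 2 (vowel merger): yusarib → yosarib
  rule 3 (unconditioned shift): yosarib → yosalib
  ⇒ Orhanen yosalib
Only *yusarib yields all of Topanish yurarip, Orhanen yosalib.

*yusarib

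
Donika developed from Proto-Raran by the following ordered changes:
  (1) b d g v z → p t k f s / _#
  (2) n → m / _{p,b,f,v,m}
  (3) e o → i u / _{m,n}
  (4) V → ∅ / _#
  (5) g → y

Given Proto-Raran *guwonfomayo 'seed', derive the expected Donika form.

Donika: *guwonfomayo > guwomfomayo > guwumfumayo > guwumfumay > yuwumfumay  (by nasal place assimilation, pre-nasal raising, apocope, unconditioned shift)

yuwumfumay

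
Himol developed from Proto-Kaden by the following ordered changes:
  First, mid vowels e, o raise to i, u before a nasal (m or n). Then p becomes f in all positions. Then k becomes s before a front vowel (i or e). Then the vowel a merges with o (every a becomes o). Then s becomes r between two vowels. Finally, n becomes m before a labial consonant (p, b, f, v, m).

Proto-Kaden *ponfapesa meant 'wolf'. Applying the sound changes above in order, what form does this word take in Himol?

Himol: *ponfapesa
  ponfapesa → punfapesa   [pre-nasal raising]
  punfapesa → funfafesa   [unconditioned shift]
  funfafesa (rule 3 does not apply)
  funfafesa → funfofeso   [vowel merger]
  funfofeso → funfofero   [rhotacism]
  funfofero → fumfofero   [nasal place assimilation]
  giving Himol fumfofero.

fumfofero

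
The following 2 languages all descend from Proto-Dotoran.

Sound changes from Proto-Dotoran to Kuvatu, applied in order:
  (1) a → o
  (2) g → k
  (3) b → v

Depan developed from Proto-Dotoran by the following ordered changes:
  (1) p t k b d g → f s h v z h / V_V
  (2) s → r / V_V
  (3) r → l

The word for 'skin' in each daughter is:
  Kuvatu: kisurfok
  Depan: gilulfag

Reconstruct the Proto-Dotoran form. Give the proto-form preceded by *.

*gisurfag

Position 7: Kuvatu has o, Depan has a. Depan preserves a here (none of its changes turn any other segment into a), so the proto-segment is *a.
Position 3: Kuvatu has s, Depan has l. Kuvatu preserves s here (none of its changes turn any other segment into s), so the proto-segment is *s.
Verify the candidate proto-form against each daughter:
Kuvatu: *gisurfag
  gisurfag → gisurfog   [vowel merger]
  gisurfog → kisurfok   [unconditioned shift]
  kisurfok (rule 3 does not apply)
  giving Kuvatu kisurfok.
Depan: start from *gisurfag.
  rule 1: no change — gisurfag
  rule 2 (rhotacism): gisurfag → girurfag
  rule 3 (unconditioned shift): girurfag → gilulfag
  ⇒ Depan gilulfag
*gisurfag is the unique common source.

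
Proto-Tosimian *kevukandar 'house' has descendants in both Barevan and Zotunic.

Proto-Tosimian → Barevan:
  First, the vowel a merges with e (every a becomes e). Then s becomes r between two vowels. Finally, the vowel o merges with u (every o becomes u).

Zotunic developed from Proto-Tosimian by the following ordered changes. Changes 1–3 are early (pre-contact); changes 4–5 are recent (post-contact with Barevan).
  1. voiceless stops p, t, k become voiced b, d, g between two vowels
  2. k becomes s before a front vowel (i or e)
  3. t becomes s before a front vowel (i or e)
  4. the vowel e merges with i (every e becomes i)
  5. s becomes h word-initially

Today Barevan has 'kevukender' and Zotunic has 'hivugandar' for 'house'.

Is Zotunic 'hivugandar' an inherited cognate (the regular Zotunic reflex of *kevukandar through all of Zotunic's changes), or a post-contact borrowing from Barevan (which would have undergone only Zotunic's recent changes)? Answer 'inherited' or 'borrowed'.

If inherited, *kevukandar would pass through all of Zotunic's changes:
Zotunic: *kevukandar > kevugandar > sevugandar > sivugandar > hivugandar  (by intervocalic voicing, palatalisation, vowel merger, debuccalisation)
If borrowed from Barevan 'kevukender' after the early changes, it would undergo only the recent ones:
  rule 4 (vowel merger): kevukender → kivukindir
  rule 5 (debuccalisation): no change (kivukindir)
  ⇒ as a loan: kivukindir
Zotunic 'hivugandar' matches the inherited outcome exactly, so it is an inherited cognate, not a loan.

inherited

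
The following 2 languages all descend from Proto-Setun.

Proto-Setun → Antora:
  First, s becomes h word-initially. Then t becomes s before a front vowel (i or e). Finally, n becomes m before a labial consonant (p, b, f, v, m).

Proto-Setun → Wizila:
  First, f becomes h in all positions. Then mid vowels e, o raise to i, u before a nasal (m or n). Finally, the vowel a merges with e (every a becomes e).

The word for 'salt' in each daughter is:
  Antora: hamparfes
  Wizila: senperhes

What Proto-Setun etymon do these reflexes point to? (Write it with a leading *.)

*sanparfes

Position 2: Antora has a, Wizila has e. Antora preserves a here (none of its changes turn any other segment into a), so the proto-segment is *a.
Position 3: Antora has m, Wizila has n. Wizila preserves n here (none of its changes turn any other segment into n), so the proto-segment is *n.
Continuing position by position gives *sanparfes; check it forward:
Antora: start from *sanparfes.
  rule 1 (debuccalisation): sanparfes → hanparfes
  rule 2: no change — hanparfes
  rule 3 (nasal place assimilation): hanparfes → hamparfes
  ⇒ Antora hamparfes
Wizila: start from *sanparfes.
  rule 1 (unconditioned shift): sanparfes → sanparhes
  rule 2: no change — sanparhes
  rule 3 (vowel merger): sanparhes → senperhes
  ⇒ Wizila senperhes
*sanparfes is the unique common source.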